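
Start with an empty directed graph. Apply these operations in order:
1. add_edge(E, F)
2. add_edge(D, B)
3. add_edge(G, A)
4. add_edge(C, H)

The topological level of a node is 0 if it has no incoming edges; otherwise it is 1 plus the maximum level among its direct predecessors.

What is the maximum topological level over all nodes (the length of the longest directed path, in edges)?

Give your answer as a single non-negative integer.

Answer: 1

Derivation:
Op 1: add_edge(E, F). Edges now: 1
Op 2: add_edge(D, B). Edges now: 2
Op 3: add_edge(G, A). Edges now: 3
Op 4: add_edge(C, H). Edges now: 4
Compute levels (Kahn BFS):
  sources (in-degree 0): C, D, E, G
  process C: level=0
    C->H: in-degree(H)=0, level(H)=1, enqueue
  process D: level=0
    D->B: in-degree(B)=0, level(B)=1, enqueue
  process E: level=0
    E->F: in-degree(F)=0, level(F)=1, enqueue
  process G: level=0
    G->A: in-degree(A)=0, level(A)=1, enqueue
  process H: level=1
  process B: level=1
  process F: level=1
  process A: level=1
All levels: A:1, B:1, C:0, D:0, E:0, F:1, G:0, H:1
max level = 1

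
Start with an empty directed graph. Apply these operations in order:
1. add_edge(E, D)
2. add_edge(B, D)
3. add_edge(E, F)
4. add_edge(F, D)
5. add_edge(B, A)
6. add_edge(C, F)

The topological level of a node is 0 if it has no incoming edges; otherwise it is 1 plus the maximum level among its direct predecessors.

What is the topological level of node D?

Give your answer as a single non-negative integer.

Op 1: add_edge(E, D). Edges now: 1
Op 2: add_edge(B, D). Edges now: 2
Op 3: add_edge(E, F). Edges now: 3
Op 4: add_edge(F, D). Edges now: 4
Op 5: add_edge(B, A). Edges now: 5
Op 6: add_edge(C, F). Edges now: 6
Compute levels (Kahn BFS):
  sources (in-degree 0): B, C, E
  process B: level=0
    B->A: in-degree(A)=0, level(A)=1, enqueue
    B->D: in-degree(D)=2, level(D)>=1
  process C: level=0
    C->F: in-degree(F)=1, level(F)>=1
  process E: level=0
    E->D: in-degree(D)=1, level(D)>=1
    E->F: in-degree(F)=0, level(F)=1, enqueue
  process A: level=1
  process F: level=1
    F->D: in-degree(D)=0, level(D)=2, enqueue
  process D: level=2
All levels: A:1, B:0, C:0, D:2, E:0, F:1
level(D) = 2

Answer: 2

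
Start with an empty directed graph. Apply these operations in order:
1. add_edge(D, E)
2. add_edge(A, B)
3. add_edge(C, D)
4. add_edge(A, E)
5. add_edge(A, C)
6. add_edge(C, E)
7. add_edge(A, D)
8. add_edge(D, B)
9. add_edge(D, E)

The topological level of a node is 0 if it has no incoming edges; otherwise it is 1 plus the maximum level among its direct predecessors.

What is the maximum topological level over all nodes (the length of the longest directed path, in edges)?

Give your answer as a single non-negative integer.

Op 1: add_edge(D, E). Edges now: 1
Op 2: add_edge(A, B). Edges now: 2
Op 3: add_edge(C, D). Edges now: 3
Op 4: add_edge(A, E). Edges now: 4
Op 5: add_edge(A, C). Edges now: 5
Op 6: add_edge(C, E). Edges now: 6
Op 7: add_edge(A, D). Edges now: 7
Op 8: add_edge(D, B). Edges now: 8
Op 9: add_edge(D, E) (duplicate, no change). Edges now: 8
Compute levels (Kahn BFS):
  sources (in-degree 0): A
  process A: level=0
    A->B: in-degree(B)=1, level(B)>=1
    A->C: in-degree(C)=0, level(C)=1, enqueue
    A->D: in-degree(D)=1, level(D)>=1
    A->E: in-degree(E)=2, level(E)>=1
  process C: level=1
    C->D: in-degree(D)=0, level(D)=2, enqueue
    C->E: in-degree(E)=1, level(E)>=2
  process D: level=2
    D->B: in-degree(B)=0, level(B)=3, enqueue
    D->E: in-degree(E)=0, level(E)=3, enqueue
  process B: level=3
  process E: level=3
All levels: A:0, B:3, C:1, D:2, E:3
max level = 3

Answer: 3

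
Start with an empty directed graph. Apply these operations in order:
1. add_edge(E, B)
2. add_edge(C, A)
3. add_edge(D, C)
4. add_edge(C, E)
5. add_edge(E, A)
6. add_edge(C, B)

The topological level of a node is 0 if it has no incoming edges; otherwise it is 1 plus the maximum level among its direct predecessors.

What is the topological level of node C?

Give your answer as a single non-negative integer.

Answer: 1

Derivation:
Op 1: add_edge(E, B). Edges now: 1
Op 2: add_edge(C, A). Edges now: 2
Op 3: add_edge(D, C). Edges now: 3
Op 4: add_edge(C, E). Edges now: 4
Op 5: add_edge(E, A). Edges now: 5
Op 6: add_edge(C, B). Edges now: 6
Compute levels (Kahn BFS):
  sources (in-degree 0): D
  process D: level=0
    D->C: in-degree(C)=0, level(C)=1, enqueue
  process C: level=1
    C->A: in-degree(A)=1, level(A)>=2
    C->B: in-degree(B)=1, level(B)>=2
    C->E: in-degree(E)=0, level(E)=2, enqueue
  process E: level=2
    E->A: in-degree(A)=0, level(A)=3, enqueue
    E->B: in-degree(B)=0, level(B)=3, enqueue
  process A: level=3
  process B: level=3
All levels: A:3, B:3, C:1, D:0, E:2
level(C) = 1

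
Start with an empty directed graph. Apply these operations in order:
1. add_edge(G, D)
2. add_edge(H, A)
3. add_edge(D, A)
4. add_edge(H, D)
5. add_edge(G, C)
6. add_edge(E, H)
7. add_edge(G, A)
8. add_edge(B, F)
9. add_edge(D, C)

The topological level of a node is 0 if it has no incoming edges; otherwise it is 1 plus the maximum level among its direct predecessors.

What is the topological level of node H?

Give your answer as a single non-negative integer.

Answer: 1

Derivation:
Op 1: add_edge(G, D). Edges now: 1
Op 2: add_edge(H, A). Edges now: 2
Op 3: add_edge(D, A). Edges now: 3
Op 4: add_edge(H, D). Edges now: 4
Op 5: add_edge(G, C). Edges now: 5
Op 6: add_edge(E, H). Edges now: 6
Op 7: add_edge(G, A). Edges now: 7
Op 8: add_edge(B, F). Edges now: 8
Op 9: add_edge(D, C). Edges now: 9
Compute levels (Kahn BFS):
  sources (in-degree 0): B, E, G
  process B: level=0
    B->F: in-degree(F)=0, level(F)=1, enqueue
  process E: level=0
    E->H: in-degree(H)=0, level(H)=1, enqueue
  process G: level=0
    G->A: in-degree(A)=2, level(A)>=1
    G->C: in-degree(C)=1, level(C)>=1
    G->D: in-degree(D)=1, level(D)>=1
  process F: level=1
  process H: level=1
    H->A: in-degree(A)=1, level(A)>=2
    H->D: in-degree(D)=0, level(D)=2, enqueue
  process D: level=2
    D->A: in-degree(A)=0, level(A)=3, enqueue
    D->C: in-degree(C)=0, level(C)=3, enqueue
  process A: level=3
  process C: level=3
All levels: A:3, B:0, C:3, D:2, E:0, F:1, G:0, H:1
level(H) = 1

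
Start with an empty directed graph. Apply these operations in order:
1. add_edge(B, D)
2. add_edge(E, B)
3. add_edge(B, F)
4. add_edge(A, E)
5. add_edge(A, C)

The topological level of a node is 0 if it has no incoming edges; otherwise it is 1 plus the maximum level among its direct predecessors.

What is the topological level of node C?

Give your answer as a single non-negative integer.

Op 1: add_edge(B, D). Edges now: 1
Op 2: add_edge(E, B). Edges now: 2
Op 3: add_edge(B, F). Edges now: 3
Op 4: add_edge(A, E). Edges now: 4
Op 5: add_edge(A, C). Edges now: 5
Compute levels (Kahn BFS):
  sources (in-degree 0): A
  process A: level=0
    A->C: in-degree(C)=0, level(C)=1, enqueue
    A->E: in-degree(E)=0, level(E)=1, enqueue
  process C: level=1
  process E: level=1
    E->B: in-degree(B)=0, level(B)=2, enqueue
  process B: level=2
    B->D: in-degree(D)=0, level(D)=3, enqueue
    B->F: in-degree(F)=0, level(F)=3, enqueue
  process D: level=3
  process F: level=3
All levels: A:0, B:2, C:1, D:3, E:1, F:3
level(C) = 1

Answer: 1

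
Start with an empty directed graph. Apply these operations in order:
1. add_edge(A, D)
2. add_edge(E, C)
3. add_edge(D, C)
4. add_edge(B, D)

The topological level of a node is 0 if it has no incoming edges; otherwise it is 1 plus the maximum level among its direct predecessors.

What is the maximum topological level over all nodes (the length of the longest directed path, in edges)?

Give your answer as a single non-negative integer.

Op 1: add_edge(A, D). Edges now: 1
Op 2: add_edge(E, C). Edges now: 2
Op 3: add_edge(D, C). Edges now: 3
Op 4: add_edge(B, D). Edges now: 4
Compute levels (Kahn BFS):
  sources (in-degree 0): A, B, E
  process A: level=0
    A->D: in-degree(D)=1, level(D)>=1
  process B: level=0
    B->D: in-degree(D)=0, level(D)=1, enqueue
  process E: level=0
    E->C: in-degree(C)=1, level(C)>=1
  process D: level=1
    D->C: in-degree(C)=0, level(C)=2, enqueue
  process C: level=2
All levels: A:0, B:0, C:2, D:1, E:0
max level = 2

Answer: 2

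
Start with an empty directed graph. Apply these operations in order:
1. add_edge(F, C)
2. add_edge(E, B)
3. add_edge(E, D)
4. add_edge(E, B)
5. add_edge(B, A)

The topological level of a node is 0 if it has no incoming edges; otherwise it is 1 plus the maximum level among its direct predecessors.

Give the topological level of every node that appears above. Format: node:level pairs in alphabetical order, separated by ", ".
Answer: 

Op 1: add_edge(F, C). Edges now: 1
Op 2: add_edge(E, B). Edges now: 2
Op 3: add_edge(E, D). Edges now: 3
Op 4: add_edge(E, B) (duplicate, no change). Edges now: 3
Op 5: add_edge(B, A). Edges now: 4
Compute levels (Kahn BFS):
  sources (in-degree 0): E, F
  process E: level=0
    E->B: in-degree(B)=0, level(B)=1, enqueue
    E->D: in-degree(D)=0, level(D)=1, enqueue
  process F: level=0
    F->C: in-degree(C)=0, level(C)=1, enqueue
  process B: level=1
    B->A: in-degree(A)=0, level(A)=2, enqueue
  process D: level=1
  process C: level=1
  process A: level=2
All levels: A:2, B:1, C:1, D:1, E:0, F:0

Answer: A:2, B:1, C:1, D:1, E:0, F:0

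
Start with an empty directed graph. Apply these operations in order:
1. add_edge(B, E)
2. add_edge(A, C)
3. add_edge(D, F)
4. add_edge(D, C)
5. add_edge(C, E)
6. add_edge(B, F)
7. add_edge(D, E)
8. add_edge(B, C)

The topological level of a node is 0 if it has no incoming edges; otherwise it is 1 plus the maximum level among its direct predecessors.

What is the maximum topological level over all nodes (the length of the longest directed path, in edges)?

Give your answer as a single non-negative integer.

Answer: 2

Derivation:
Op 1: add_edge(B, E). Edges now: 1
Op 2: add_edge(A, C). Edges now: 2
Op 3: add_edge(D, F). Edges now: 3
Op 4: add_edge(D, C). Edges now: 4
Op 5: add_edge(C, E). Edges now: 5
Op 6: add_edge(B, F). Edges now: 6
Op 7: add_edge(D, E). Edges now: 7
Op 8: add_edge(B, C). Edges now: 8
Compute levels (Kahn BFS):
  sources (in-degree 0): A, B, D
  process A: level=0
    A->C: in-degree(C)=2, level(C)>=1
  process B: level=0
    B->C: in-degree(C)=1, level(C)>=1
    B->E: in-degree(E)=2, level(E)>=1
    B->F: in-degree(F)=1, level(F)>=1
  process D: level=0
    D->C: in-degree(C)=0, level(C)=1, enqueue
    D->E: in-degree(E)=1, level(E)>=1
    D->F: in-degree(F)=0, level(F)=1, enqueue
  process C: level=1
    C->E: in-degree(E)=0, level(E)=2, enqueue
  process F: level=1
  process E: level=2
All levels: A:0, B:0, C:1, D:0, E:2, F:1
max level = 2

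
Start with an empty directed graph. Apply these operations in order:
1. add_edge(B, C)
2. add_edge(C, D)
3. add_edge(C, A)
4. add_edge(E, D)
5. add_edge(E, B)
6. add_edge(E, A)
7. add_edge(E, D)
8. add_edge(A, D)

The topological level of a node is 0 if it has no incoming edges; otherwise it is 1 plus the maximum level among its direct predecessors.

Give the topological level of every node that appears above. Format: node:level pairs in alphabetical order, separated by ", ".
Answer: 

Answer: A:3, B:1, C:2, D:4, E:0

Derivation:
Op 1: add_edge(B, C). Edges now: 1
Op 2: add_edge(C, D). Edges now: 2
Op 3: add_edge(C, A). Edges now: 3
Op 4: add_edge(E, D). Edges now: 4
Op 5: add_edge(E, B). Edges now: 5
Op 6: add_edge(E, A). Edges now: 6
Op 7: add_edge(E, D) (duplicate, no change). Edges now: 6
Op 8: add_edge(A, D). Edges now: 7
Compute levels (Kahn BFS):
  sources (in-degree 0): E
  process E: level=0
    E->A: in-degree(A)=1, level(A)>=1
    E->B: in-degree(B)=0, level(B)=1, enqueue
    E->D: in-degree(D)=2, level(D)>=1
  process B: level=1
    B->C: in-degree(C)=0, level(C)=2, enqueue
  process C: level=2
    C->A: in-degree(A)=0, level(A)=3, enqueue
    C->D: in-degree(D)=1, level(D)>=3
  process A: level=3
    A->D: in-degree(D)=0, level(D)=4, enqueue
  process D: level=4
All levels: A:3, B:1, C:2, D:4, E:0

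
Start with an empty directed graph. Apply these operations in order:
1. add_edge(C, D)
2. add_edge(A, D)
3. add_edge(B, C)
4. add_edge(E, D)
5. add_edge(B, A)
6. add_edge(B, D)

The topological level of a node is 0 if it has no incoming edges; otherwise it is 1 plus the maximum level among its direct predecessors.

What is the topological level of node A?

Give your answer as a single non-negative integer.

Op 1: add_edge(C, D). Edges now: 1
Op 2: add_edge(A, D). Edges now: 2
Op 3: add_edge(B, C). Edges now: 3
Op 4: add_edge(E, D). Edges now: 4
Op 5: add_edge(B, A). Edges now: 5
Op 6: add_edge(B, D). Edges now: 6
Compute levels (Kahn BFS):
  sources (in-degree 0): B, E
  process B: level=0
    B->A: in-degree(A)=0, level(A)=1, enqueue
    B->C: in-degree(C)=0, level(C)=1, enqueue
    B->D: in-degree(D)=3, level(D)>=1
  process E: level=0
    E->D: in-degree(D)=2, level(D)>=1
  process A: level=1
    A->D: in-degree(D)=1, level(D)>=2
  process C: level=1
    C->D: in-degree(D)=0, level(D)=2, enqueue
  process D: level=2
All levels: A:1, B:0, C:1, D:2, E:0
level(A) = 1

Answer: 1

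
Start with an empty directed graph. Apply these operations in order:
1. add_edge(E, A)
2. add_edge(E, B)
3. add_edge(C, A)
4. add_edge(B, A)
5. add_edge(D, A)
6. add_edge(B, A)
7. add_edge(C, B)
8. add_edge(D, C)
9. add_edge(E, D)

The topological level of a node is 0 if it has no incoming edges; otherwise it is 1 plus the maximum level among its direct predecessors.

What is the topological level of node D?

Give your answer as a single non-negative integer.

Answer: 1

Derivation:
Op 1: add_edge(E, A). Edges now: 1
Op 2: add_edge(E, B). Edges now: 2
Op 3: add_edge(C, A). Edges now: 3
Op 4: add_edge(B, A). Edges now: 4
Op 5: add_edge(D, A). Edges now: 5
Op 6: add_edge(B, A) (duplicate, no change). Edges now: 5
Op 7: add_edge(C, B). Edges now: 6
Op 8: add_edge(D, C). Edges now: 7
Op 9: add_edge(E, D). Edges now: 8
Compute levels (Kahn BFS):
  sources (in-degree 0): E
  process E: level=0
    E->A: in-degree(A)=3, level(A)>=1
    E->B: in-degree(B)=1, level(B)>=1
    E->D: in-degree(D)=0, level(D)=1, enqueue
  process D: level=1
    D->A: in-degree(A)=2, level(A)>=2
    D->C: in-degree(C)=0, level(C)=2, enqueue
  process C: level=2
    C->A: in-degree(A)=1, level(A)>=3
    C->B: in-degree(B)=0, level(B)=3, enqueue
  process B: level=3
    B->A: in-degree(A)=0, level(A)=4, enqueue
  process A: level=4
All levels: A:4, B:3, C:2, D:1, E:0
level(D) = 1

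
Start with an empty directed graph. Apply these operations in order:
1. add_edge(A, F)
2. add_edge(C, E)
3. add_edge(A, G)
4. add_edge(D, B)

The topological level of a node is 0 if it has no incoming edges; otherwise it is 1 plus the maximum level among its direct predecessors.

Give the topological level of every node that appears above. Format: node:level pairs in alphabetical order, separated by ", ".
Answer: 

Op 1: add_edge(A, F). Edges now: 1
Op 2: add_edge(C, E). Edges now: 2
Op 3: add_edge(A, G). Edges now: 3
Op 4: add_edge(D, B). Edges now: 4
Compute levels (Kahn BFS):
  sources (in-degree 0): A, C, D
  process A: level=0
    A->F: in-degree(F)=0, level(F)=1, enqueue
    A->G: in-degree(G)=0, level(G)=1, enqueue
  process C: level=0
    C->E: in-degree(E)=0, level(E)=1, enqueue
  process D: level=0
    D->B: in-degree(B)=0, level(B)=1, enqueue
  process F: level=1
  process G: level=1
  process E: level=1
  process B: level=1
All levels: A:0, B:1, C:0, D:0, E:1, F:1, G:1

Answer: A:0, B:1, C:0, D:0, E:1, F:1, G:1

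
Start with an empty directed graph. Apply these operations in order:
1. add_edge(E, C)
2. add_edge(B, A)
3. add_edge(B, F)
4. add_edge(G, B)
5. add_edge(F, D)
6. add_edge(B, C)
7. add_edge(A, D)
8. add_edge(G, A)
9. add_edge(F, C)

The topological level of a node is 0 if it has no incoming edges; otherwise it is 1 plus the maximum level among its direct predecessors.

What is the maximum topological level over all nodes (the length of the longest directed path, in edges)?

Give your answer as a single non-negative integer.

Op 1: add_edge(E, C). Edges now: 1
Op 2: add_edge(B, A). Edges now: 2
Op 3: add_edge(B, F). Edges now: 3
Op 4: add_edge(G, B). Edges now: 4
Op 5: add_edge(F, D). Edges now: 5
Op 6: add_edge(B, C). Edges now: 6
Op 7: add_edge(A, D). Edges now: 7
Op 8: add_edge(G, A). Edges now: 8
Op 9: add_edge(F, C). Edges now: 9
Compute levels (Kahn BFS):
  sources (in-degree 0): E, G
  process E: level=0
    E->C: in-degree(C)=2, level(C)>=1
  process G: level=0
    G->A: in-degree(A)=1, level(A)>=1
    G->B: in-degree(B)=0, level(B)=1, enqueue
  process B: level=1
    B->A: in-degree(A)=0, level(A)=2, enqueue
    B->C: in-degree(C)=1, level(C)>=2
    B->F: in-degree(F)=0, level(F)=2, enqueue
  process A: level=2
    A->D: in-degree(D)=1, level(D)>=3
  process F: level=2
    F->C: in-degree(C)=0, level(C)=3, enqueue
    F->D: in-degree(D)=0, level(D)=3, enqueue
  process C: level=3
  process D: level=3
All levels: A:2, B:1, C:3, D:3, E:0, F:2, G:0
max level = 3

Answer: 3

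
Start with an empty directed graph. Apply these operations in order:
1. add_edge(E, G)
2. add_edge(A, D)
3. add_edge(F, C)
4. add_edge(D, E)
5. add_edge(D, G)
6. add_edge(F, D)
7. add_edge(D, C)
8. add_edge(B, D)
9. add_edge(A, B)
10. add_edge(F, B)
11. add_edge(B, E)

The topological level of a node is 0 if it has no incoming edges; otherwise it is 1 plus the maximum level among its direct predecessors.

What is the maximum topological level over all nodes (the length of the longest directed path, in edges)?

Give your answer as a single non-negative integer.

Op 1: add_edge(E, G). Edges now: 1
Op 2: add_edge(A, D). Edges now: 2
Op 3: add_edge(F, C). Edges now: 3
Op 4: add_edge(D, E). Edges now: 4
Op 5: add_edge(D, G). Edges now: 5
Op 6: add_edge(F, D). Edges now: 6
Op 7: add_edge(D, C). Edges now: 7
Op 8: add_edge(B, D). Edges now: 8
Op 9: add_edge(A, B). Edges now: 9
Op 10: add_edge(F, B). Edges now: 10
Op 11: add_edge(B, E). Edges now: 11
Compute levels (Kahn BFS):
  sources (in-degree 0): A, F
  process A: level=0
    A->B: in-degree(B)=1, level(B)>=1
    A->D: in-degree(D)=2, level(D)>=1
  process F: level=0
    F->B: in-degree(B)=0, level(B)=1, enqueue
    F->C: in-degree(C)=1, level(C)>=1
    F->D: in-degree(D)=1, level(D)>=1
  process B: level=1
    B->D: in-degree(D)=0, level(D)=2, enqueue
    B->E: in-degree(E)=1, level(E)>=2
  process D: level=2
    D->C: in-degree(C)=0, level(C)=3, enqueue
    D->E: in-degree(E)=0, level(E)=3, enqueue
    D->G: in-degree(G)=1, level(G)>=3
  process C: level=3
  process E: level=3
    E->G: in-degree(G)=0, level(G)=4, enqueue
  process G: level=4
All levels: A:0, B:1, C:3, D:2, E:3, F:0, G:4
max level = 4

Answer: 4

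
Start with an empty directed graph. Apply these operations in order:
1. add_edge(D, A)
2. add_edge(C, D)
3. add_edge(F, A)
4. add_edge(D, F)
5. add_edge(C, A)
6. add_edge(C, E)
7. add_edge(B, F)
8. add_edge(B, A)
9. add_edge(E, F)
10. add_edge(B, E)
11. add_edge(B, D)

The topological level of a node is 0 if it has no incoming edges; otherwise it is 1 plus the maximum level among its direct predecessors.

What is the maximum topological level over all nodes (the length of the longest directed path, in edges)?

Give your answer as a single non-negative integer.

Answer: 3

Derivation:
Op 1: add_edge(D, A). Edges now: 1
Op 2: add_edge(C, D). Edges now: 2
Op 3: add_edge(F, A). Edges now: 3
Op 4: add_edge(D, F). Edges now: 4
Op 5: add_edge(C, A). Edges now: 5
Op 6: add_edge(C, E). Edges now: 6
Op 7: add_edge(B, F). Edges now: 7
Op 8: add_edge(B, A). Edges now: 8
Op 9: add_edge(E, F). Edges now: 9
Op 10: add_edge(B, E). Edges now: 10
Op 11: add_edge(B, D). Edges now: 11
Compute levels (Kahn BFS):
  sources (in-degree 0): B, C
  process B: level=0
    B->A: in-degree(A)=3, level(A)>=1
    B->D: in-degree(D)=1, level(D)>=1
    B->E: in-degree(E)=1, level(E)>=1
    B->F: in-degree(F)=2, level(F)>=1
  process C: level=0
    C->A: in-degree(A)=2, level(A)>=1
    C->D: in-degree(D)=0, level(D)=1, enqueue
    C->E: in-degree(E)=0, level(E)=1, enqueue
  process D: level=1
    D->A: in-degree(A)=1, level(A)>=2
    D->F: in-degree(F)=1, level(F)>=2
  process E: level=1
    E->F: in-degree(F)=0, level(F)=2, enqueue
  process F: level=2
    F->A: in-degree(A)=0, level(A)=3, enqueue
  process A: level=3
All levels: A:3, B:0, C:0, D:1, E:1, F:2
max level = 3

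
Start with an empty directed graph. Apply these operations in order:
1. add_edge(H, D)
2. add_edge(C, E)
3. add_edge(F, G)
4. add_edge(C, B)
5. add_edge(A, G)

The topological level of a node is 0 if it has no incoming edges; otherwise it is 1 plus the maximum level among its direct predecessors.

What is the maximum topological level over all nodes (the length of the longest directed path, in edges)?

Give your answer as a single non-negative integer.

Op 1: add_edge(H, D). Edges now: 1
Op 2: add_edge(C, E). Edges now: 2
Op 3: add_edge(F, G). Edges now: 3
Op 4: add_edge(C, B). Edges now: 4
Op 5: add_edge(A, G). Edges now: 5
Compute levels (Kahn BFS):
  sources (in-degree 0): A, C, F, H
  process A: level=0
    A->G: in-degree(G)=1, level(G)>=1
  process C: level=0
    C->B: in-degree(B)=0, level(B)=1, enqueue
    C->E: in-degree(E)=0, level(E)=1, enqueue
  process F: level=0
    F->G: in-degree(G)=0, level(G)=1, enqueue
  process H: level=0
    H->D: in-degree(D)=0, level(D)=1, enqueue
  process B: level=1
  process E: level=1
  process G: level=1
  process D: level=1
All levels: A:0, B:1, C:0, D:1, E:1, F:0, G:1, H:0
max level = 1

Answer: 1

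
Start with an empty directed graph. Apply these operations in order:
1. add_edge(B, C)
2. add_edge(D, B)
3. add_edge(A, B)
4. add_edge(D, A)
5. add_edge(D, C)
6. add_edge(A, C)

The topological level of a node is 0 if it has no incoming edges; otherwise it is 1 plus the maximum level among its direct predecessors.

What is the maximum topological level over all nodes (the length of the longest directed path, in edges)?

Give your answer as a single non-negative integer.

Answer: 3

Derivation:
Op 1: add_edge(B, C). Edges now: 1
Op 2: add_edge(D, B). Edges now: 2
Op 3: add_edge(A, B). Edges now: 3
Op 4: add_edge(D, A). Edges now: 4
Op 5: add_edge(D, C). Edges now: 5
Op 6: add_edge(A, C). Edges now: 6
Compute levels (Kahn BFS):
  sources (in-degree 0): D
  process D: level=0
    D->A: in-degree(A)=0, level(A)=1, enqueue
    D->B: in-degree(B)=1, level(B)>=1
    D->C: in-degree(C)=2, level(C)>=1
  process A: level=1
    A->B: in-degree(B)=0, level(B)=2, enqueue
    A->C: in-degree(C)=1, level(C)>=2
  process B: level=2
    B->C: in-degree(C)=0, level(C)=3, enqueue
  process C: level=3
All levels: A:1, B:2, C:3, D:0
max level = 3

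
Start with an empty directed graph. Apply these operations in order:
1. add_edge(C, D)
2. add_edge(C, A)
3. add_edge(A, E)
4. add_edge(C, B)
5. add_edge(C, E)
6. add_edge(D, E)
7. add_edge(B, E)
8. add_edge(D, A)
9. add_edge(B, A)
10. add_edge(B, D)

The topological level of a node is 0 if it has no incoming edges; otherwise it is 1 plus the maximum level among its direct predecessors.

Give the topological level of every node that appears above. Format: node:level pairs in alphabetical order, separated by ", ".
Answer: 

Answer: A:3, B:1, C:0, D:2, E:4

Derivation:
Op 1: add_edge(C, D). Edges now: 1
Op 2: add_edge(C, A). Edges now: 2
Op 3: add_edge(A, E). Edges now: 3
Op 4: add_edge(C, B). Edges now: 4
Op 5: add_edge(C, E). Edges now: 5
Op 6: add_edge(D, E). Edges now: 6
Op 7: add_edge(B, E). Edges now: 7
Op 8: add_edge(D, A). Edges now: 8
Op 9: add_edge(B, A). Edges now: 9
Op 10: add_edge(B, D). Edges now: 10
Compute levels (Kahn BFS):
  sources (in-degree 0): C
  process C: level=0
    C->A: in-degree(A)=2, level(A)>=1
    C->B: in-degree(B)=0, level(B)=1, enqueue
    C->D: in-degree(D)=1, level(D)>=1
    C->E: in-degree(E)=3, level(E)>=1
  process B: level=1
    B->A: in-degree(A)=1, level(A)>=2
    B->D: in-degree(D)=0, level(D)=2, enqueue
    B->E: in-degree(E)=2, level(E)>=2
  process D: level=2
    D->A: in-degree(A)=0, level(A)=3, enqueue
    D->E: in-degree(E)=1, level(E)>=3
  process A: level=3
    A->E: in-degree(E)=0, level(E)=4, enqueue
  process E: level=4
All levels: A:3, B:1, C:0, D:2, E:4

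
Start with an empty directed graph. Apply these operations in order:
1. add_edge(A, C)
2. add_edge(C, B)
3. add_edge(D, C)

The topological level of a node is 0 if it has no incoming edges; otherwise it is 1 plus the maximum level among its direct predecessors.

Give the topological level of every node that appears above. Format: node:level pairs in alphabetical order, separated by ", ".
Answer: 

Op 1: add_edge(A, C). Edges now: 1
Op 2: add_edge(C, B). Edges now: 2
Op 3: add_edge(D, C). Edges now: 3
Compute levels (Kahn BFS):
  sources (in-degree 0): A, D
  process A: level=0
    A->C: in-degree(C)=1, level(C)>=1
  process D: level=0
    D->C: in-degree(C)=0, level(C)=1, enqueue
  process C: level=1
    C->B: in-degree(B)=0, level(B)=2, enqueue
  process B: level=2
All levels: A:0, B:2, C:1, D:0

Answer: A:0, B:2, C:1, D:0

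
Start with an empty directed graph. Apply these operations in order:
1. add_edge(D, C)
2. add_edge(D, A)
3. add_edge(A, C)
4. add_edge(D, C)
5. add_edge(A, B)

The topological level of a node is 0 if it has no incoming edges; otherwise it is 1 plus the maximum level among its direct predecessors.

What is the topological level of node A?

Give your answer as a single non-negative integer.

Op 1: add_edge(D, C). Edges now: 1
Op 2: add_edge(D, A). Edges now: 2
Op 3: add_edge(A, C). Edges now: 3
Op 4: add_edge(D, C) (duplicate, no change). Edges now: 3
Op 5: add_edge(A, B). Edges now: 4
Compute levels (Kahn BFS):
  sources (in-degree 0): D
  process D: level=0
    D->A: in-degree(A)=0, level(A)=1, enqueue
    D->C: in-degree(C)=1, level(C)>=1
  process A: level=1
    A->B: in-degree(B)=0, level(B)=2, enqueue
    A->C: in-degree(C)=0, level(C)=2, enqueue
  process B: level=2
  process C: level=2
All levels: A:1, B:2, C:2, D:0
level(A) = 1

Answer: 1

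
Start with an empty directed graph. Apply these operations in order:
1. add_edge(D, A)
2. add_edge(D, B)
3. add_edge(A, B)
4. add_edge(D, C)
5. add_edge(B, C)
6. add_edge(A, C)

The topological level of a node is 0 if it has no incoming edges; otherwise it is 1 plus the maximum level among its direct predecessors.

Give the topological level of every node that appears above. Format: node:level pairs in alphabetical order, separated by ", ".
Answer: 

Answer: A:1, B:2, C:3, D:0

Derivation:
Op 1: add_edge(D, A). Edges now: 1
Op 2: add_edge(D, B). Edges now: 2
Op 3: add_edge(A, B). Edges now: 3
Op 4: add_edge(D, C). Edges now: 4
Op 5: add_edge(B, C). Edges now: 5
Op 6: add_edge(A, C). Edges now: 6
Compute levels (Kahn BFS):
  sources (in-degree 0): D
  process D: level=0
    D->A: in-degree(A)=0, level(A)=1, enqueue
    D->B: in-degree(B)=1, level(B)>=1
    D->C: in-degree(C)=2, level(C)>=1
  process A: level=1
    A->B: in-degree(B)=0, level(B)=2, enqueue
    A->C: in-degree(C)=1, level(C)>=2
  process B: level=2
    B->C: in-degree(C)=0, level(C)=3, enqueue
  process C: level=3
All levels: A:1, B:2, C:3, D:0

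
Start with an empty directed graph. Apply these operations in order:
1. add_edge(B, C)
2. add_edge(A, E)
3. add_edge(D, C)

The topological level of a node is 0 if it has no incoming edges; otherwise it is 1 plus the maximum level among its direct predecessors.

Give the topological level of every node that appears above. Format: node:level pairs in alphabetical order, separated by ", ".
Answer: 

Answer: A:0, B:0, C:1, D:0, E:1

Derivation:
Op 1: add_edge(B, C). Edges now: 1
Op 2: add_edge(A, E). Edges now: 2
Op 3: add_edge(D, C). Edges now: 3
Compute levels (Kahn BFS):
  sources (in-degree 0): A, B, D
  process A: level=0
    A->E: in-degree(E)=0, level(E)=1, enqueue
  process B: level=0
    B->C: in-degree(C)=1, level(C)>=1
  process D: level=0
    D->C: in-degree(C)=0, level(C)=1, enqueue
  process E: level=1
  process C: level=1
All levels: A:0, B:0, C:1, D:0, E:1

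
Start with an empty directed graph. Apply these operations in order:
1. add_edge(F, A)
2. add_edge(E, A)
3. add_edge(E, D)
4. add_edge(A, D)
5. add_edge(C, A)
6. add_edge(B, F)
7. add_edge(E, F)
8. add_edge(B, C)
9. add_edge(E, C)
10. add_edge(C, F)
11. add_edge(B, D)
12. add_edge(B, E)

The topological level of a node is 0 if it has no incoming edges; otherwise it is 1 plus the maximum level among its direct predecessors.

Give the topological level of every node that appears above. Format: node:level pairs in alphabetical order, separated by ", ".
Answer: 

Op 1: add_edge(F, A). Edges now: 1
Op 2: add_edge(E, A). Edges now: 2
Op 3: add_edge(E, D). Edges now: 3
Op 4: add_edge(A, D). Edges now: 4
Op 5: add_edge(C, A). Edges now: 5
Op 6: add_edge(B, F). Edges now: 6
Op 7: add_edge(E, F). Edges now: 7
Op 8: add_edge(B, C). Edges now: 8
Op 9: add_edge(E, C). Edges now: 9
Op 10: add_edge(C, F). Edges now: 10
Op 11: add_edge(B, D). Edges now: 11
Op 12: add_edge(B, E). Edges now: 12
Compute levels (Kahn BFS):
  sources (in-degree 0): B
  process B: level=0
    B->C: in-degree(C)=1, level(C)>=1
    B->D: in-degree(D)=2, level(D)>=1
    B->E: in-degree(E)=0, level(E)=1, enqueue
    B->F: in-degree(F)=2, level(F)>=1
  process E: level=1
    E->A: in-degree(A)=2, level(A)>=2
    E->C: in-degree(C)=0, level(C)=2, enqueue
    E->D: in-degree(D)=1, level(D)>=2
    E->F: in-degree(F)=1, level(F)>=2
  process C: level=2
    C->A: in-degree(A)=1, level(A)>=3
    C->F: in-degree(F)=0, level(F)=3, enqueue
  process F: level=3
    F->A: in-degree(A)=0, level(A)=4, enqueue
  process A: level=4
    A->D: in-degree(D)=0, level(D)=5, enqueue
  process D: level=5
All levels: A:4, B:0, C:2, D:5, E:1, F:3

Answer: A:4, B:0, C:2, D:5, E:1, F:3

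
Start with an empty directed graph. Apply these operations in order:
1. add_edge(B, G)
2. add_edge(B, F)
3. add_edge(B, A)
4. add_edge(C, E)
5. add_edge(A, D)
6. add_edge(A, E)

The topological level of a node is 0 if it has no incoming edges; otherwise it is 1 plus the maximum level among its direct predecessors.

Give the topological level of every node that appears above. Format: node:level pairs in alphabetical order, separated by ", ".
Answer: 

Answer: A:1, B:0, C:0, D:2, E:2, F:1, G:1

Derivation:
Op 1: add_edge(B, G). Edges now: 1
Op 2: add_edge(B, F). Edges now: 2
Op 3: add_edge(B, A). Edges now: 3
Op 4: add_edge(C, E). Edges now: 4
Op 5: add_edge(A, D). Edges now: 5
Op 6: add_edge(A, E). Edges now: 6
Compute levels (Kahn BFS):
  sources (in-degree 0): B, C
  process B: level=0
    B->A: in-degree(A)=0, level(A)=1, enqueue
    B->F: in-degree(F)=0, level(F)=1, enqueue
    B->G: in-degree(G)=0, level(G)=1, enqueue
  process C: level=0
    C->E: in-degree(E)=1, level(E)>=1
  process A: level=1
    A->D: in-degree(D)=0, level(D)=2, enqueue
    A->E: in-degree(E)=0, level(E)=2, enqueue
  process F: level=1
  process G: level=1
  process D: level=2
  process E: level=2
All levels: A:1, B:0, C:0, D:2, E:2, F:1, G:1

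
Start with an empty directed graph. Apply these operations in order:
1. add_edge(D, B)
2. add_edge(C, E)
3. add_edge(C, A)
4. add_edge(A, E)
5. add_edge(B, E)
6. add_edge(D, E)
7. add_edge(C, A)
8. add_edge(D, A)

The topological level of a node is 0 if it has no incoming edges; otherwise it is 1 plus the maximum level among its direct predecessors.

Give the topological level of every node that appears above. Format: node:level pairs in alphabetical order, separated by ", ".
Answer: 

Answer: A:1, B:1, C:0, D:0, E:2

Derivation:
Op 1: add_edge(D, B). Edges now: 1
Op 2: add_edge(C, E). Edges now: 2
Op 3: add_edge(C, A). Edges now: 3
Op 4: add_edge(A, E). Edges now: 4
Op 5: add_edge(B, E). Edges now: 5
Op 6: add_edge(D, E). Edges now: 6
Op 7: add_edge(C, A) (duplicate, no change). Edges now: 6
Op 8: add_edge(D, A). Edges now: 7
Compute levels (Kahn BFS):
  sources (in-degree 0): C, D
  process C: level=0
    C->A: in-degree(A)=1, level(A)>=1
    C->E: in-degree(E)=3, level(E)>=1
  process D: level=0
    D->A: in-degree(A)=0, level(A)=1, enqueue
    D->B: in-degree(B)=0, level(B)=1, enqueue
    D->E: in-degree(E)=2, level(E)>=1
  process A: level=1
    A->E: in-degree(E)=1, level(E)>=2
  process B: level=1
    B->E: in-degree(E)=0, level(E)=2, enqueue
  process E: level=2
All levels: A:1, B:1, C:0, D:0, E:2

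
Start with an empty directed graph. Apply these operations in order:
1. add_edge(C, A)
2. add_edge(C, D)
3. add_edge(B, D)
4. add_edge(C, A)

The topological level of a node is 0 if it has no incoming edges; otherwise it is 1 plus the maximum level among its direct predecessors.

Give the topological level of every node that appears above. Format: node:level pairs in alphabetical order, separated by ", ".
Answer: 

Answer: A:1, B:0, C:0, D:1

Derivation:
Op 1: add_edge(C, A). Edges now: 1
Op 2: add_edge(C, D). Edges now: 2
Op 3: add_edge(B, D). Edges now: 3
Op 4: add_edge(C, A) (duplicate, no change). Edges now: 3
Compute levels (Kahn BFS):
  sources (in-degree 0): B, C
  process B: level=0
    B->D: in-degree(D)=1, level(D)>=1
  process C: level=0
    C->A: in-degree(A)=0, level(A)=1, enqueue
    C->D: in-degree(D)=0, level(D)=1, enqueue
  process A: level=1
  process D: level=1
All levels: A:1, B:0, C:0, D:1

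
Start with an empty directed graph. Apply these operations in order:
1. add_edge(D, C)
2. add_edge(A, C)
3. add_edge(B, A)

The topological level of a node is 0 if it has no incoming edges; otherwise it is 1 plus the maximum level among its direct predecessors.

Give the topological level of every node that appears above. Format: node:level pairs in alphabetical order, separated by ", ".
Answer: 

Answer: A:1, B:0, C:2, D:0

Derivation:
Op 1: add_edge(D, C). Edges now: 1
Op 2: add_edge(A, C). Edges now: 2
Op 3: add_edge(B, A). Edges now: 3
Compute levels (Kahn BFS):
  sources (in-degree 0): B, D
  process B: level=0
    B->A: in-degree(A)=0, level(A)=1, enqueue
  process D: level=0
    D->C: in-degree(C)=1, level(C)>=1
  process A: level=1
    A->C: in-degree(C)=0, level(C)=2, enqueue
  process C: level=2
All levels: A:1, B:0, C:2, D:0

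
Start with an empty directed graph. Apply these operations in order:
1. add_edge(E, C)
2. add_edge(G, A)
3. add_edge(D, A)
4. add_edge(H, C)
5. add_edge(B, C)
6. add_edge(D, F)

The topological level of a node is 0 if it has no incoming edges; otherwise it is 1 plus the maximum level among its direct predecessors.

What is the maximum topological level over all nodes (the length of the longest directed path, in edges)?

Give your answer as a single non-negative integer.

Answer: 1

Derivation:
Op 1: add_edge(E, C). Edges now: 1
Op 2: add_edge(G, A). Edges now: 2
Op 3: add_edge(D, A). Edges now: 3
Op 4: add_edge(H, C). Edges now: 4
Op 5: add_edge(B, C). Edges now: 5
Op 6: add_edge(D, F). Edges now: 6
Compute levels (Kahn BFS):
  sources (in-degree 0): B, D, E, G, H
  process B: level=0
    B->C: in-degree(C)=2, level(C)>=1
  process D: level=0
    D->A: in-degree(A)=1, level(A)>=1
    D->F: in-degree(F)=0, level(F)=1, enqueue
  process E: level=0
    E->C: in-degree(C)=1, level(C)>=1
  process G: level=0
    G->A: in-degree(A)=0, level(A)=1, enqueue
  process H: level=0
    H->C: in-degree(C)=0, level(C)=1, enqueue
  process F: level=1
  process A: level=1
  process C: level=1
All levels: A:1, B:0, C:1, D:0, E:0, F:1, G:0, H:0
max level = 1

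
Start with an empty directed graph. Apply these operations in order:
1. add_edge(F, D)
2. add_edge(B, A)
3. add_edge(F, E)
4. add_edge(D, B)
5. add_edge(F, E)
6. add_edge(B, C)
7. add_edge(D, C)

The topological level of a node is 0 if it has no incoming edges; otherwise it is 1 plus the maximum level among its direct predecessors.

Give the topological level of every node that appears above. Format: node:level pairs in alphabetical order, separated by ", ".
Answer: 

Op 1: add_edge(F, D). Edges now: 1
Op 2: add_edge(B, A). Edges now: 2
Op 3: add_edge(F, E). Edges now: 3
Op 4: add_edge(D, B). Edges now: 4
Op 5: add_edge(F, E) (duplicate, no change). Edges now: 4
Op 6: add_edge(B, C). Edges now: 5
Op 7: add_edge(D, C). Edges now: 6
Compute levels (Kahn BFS):
  sources (in-degree 0): F
  process F: level=0
    F->D: in-degree(D)=0, level(D)=1, enqueue
    F->E: in-degree(E)=0, level(E)=1, enqueue
  process D: level=1
    D->B: in-degree(B)=0, level(B)=2, enqueue
    D->C: in-degree(C)=1, level(C)>=2
  process E: level=1
  process B: level=2
    B->A: in-degree(A)=0, level(A)=3, enqueue
    B->C: in-degree(C)=0, level(C)=3, enqueue
  process A: level=3
  process C: level=3
All levels: A:3, B:2, C:3, D:1, E:1, F:0

Answer: A:3, B:2, C:3, D:1, E:1, F:0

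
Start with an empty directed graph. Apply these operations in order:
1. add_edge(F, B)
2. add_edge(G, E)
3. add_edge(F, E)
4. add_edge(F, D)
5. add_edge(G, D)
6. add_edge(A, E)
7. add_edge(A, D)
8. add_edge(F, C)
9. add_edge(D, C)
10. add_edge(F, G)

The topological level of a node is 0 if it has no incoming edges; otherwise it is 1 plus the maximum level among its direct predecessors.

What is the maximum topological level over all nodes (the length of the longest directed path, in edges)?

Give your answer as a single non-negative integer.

Op 1: add_edge(F, B). Edges now: 1
Op 2: add_edge(G, E). Edges now: 2
Op 3: add_edge(F, E). Edges now: 3
Op 4: add_edge(F, D). Edges now: 4
Op 5: add_edge(G, D). Edges now: 5
Op 6: add_edge(A, E). Edges now: 6
Op 7: add_edge(A, D). Edges now: 7
Op 8: add_edge(F, C). Edges now: 8
Op 9: add_edge(D, C). Edges now: 9
Op 10: add_edge(F, G). Edges now: 10
Compute levels (Kahn BFS):
  sources (in-degree 0): A, F
  process A: level=0
    A->D: in-degree(D)=2, level(D)>=1
    A->E: in-degree(E)=2, level(E)>=1
  process F: level=0
    F->B: in-degree(B)=0, level(B)=1, enqueue
    F->C: in-degree(C)=1, level(C)>=1
    F->D: in-degree(D)=1, level(D)>=1
    F->E: in-degree(E)=1, level(E)>=1
    F->G: in-degree(G)=0, level(G)=1, enqueue
  process B: level=1
  process G: level=1
    G->D: in-degree(D)=0, level(D)=2, enqueue
    G->E: in-degree(E)=0, level(E)=2, enqueue
  process D: level=2
    D->C: in-degree(C)=0, level(C)=3, enqueue
  process E: level=2
  process C: level=3
All levels: A:0, B:1, C:3, D:2, E:2, F:0, G:1
max level = 3

Answer: 3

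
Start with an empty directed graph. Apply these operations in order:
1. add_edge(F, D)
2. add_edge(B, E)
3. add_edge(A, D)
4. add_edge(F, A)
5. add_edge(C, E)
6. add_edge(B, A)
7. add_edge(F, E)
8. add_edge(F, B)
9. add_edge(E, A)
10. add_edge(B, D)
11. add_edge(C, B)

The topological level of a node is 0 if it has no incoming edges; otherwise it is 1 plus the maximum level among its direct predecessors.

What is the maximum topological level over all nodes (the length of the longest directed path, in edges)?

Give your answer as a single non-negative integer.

Op 1: add_edge(F, D). Edges now: 1
Op 2: add_edge(B, E). Edges now: 2
Op 3: add_edge(A, D). Edges now: 3
Op 4: add_edge(F, A). Edges now: 4
Op 5: add_edge(C, E). Edges now: 5
Op 6: add_edge(B, A). Edges now: 6
Op 7: add_edge(F, E). Edges now: 7
Op 8: add_edge(F, B). Edges now: 8
Op 9: add_edge(E, A). Edges now: 9
Op 10: add_edge(B, D). Edges now: 10
Op 11: add_edge(C, B). Edges now: 11
Compute levels (Kahn BFS):
  sources (in-degree 0): C, F
  process C: level=0
    C->B: in-degree(B)=1, level(B)>=1
    C->E: in-degree(E)=2, level(E)>=1
  process F: level=0
    F->A: in-degree(A)=2, level(A)>=1
    F->B: in-degree(B)=0, level(B)=1, enqueue
    F->D: in-degree(D)=2, level(D)>=1
    F->E: in-degree(E)=1, level(E)>=1
  process B: level=1
    B->A: in-degree(A)=1, level(A)>=2
    B->D: in-degree(D)=1, level(D)>=2
    B->E: in-degree(E)=0, level(E)=2, enqueue
  process E: level=2
    E->A: in-degree(A)=0, level(A)=3, enqueue
  process A: level=3
    A->D: in-degree(D)=0, level(D)=4, enqueue
  process D: level=4
All levels: A:3, B:1, C:0, D:4, E:2, F:0
max level = 4

Answer: 4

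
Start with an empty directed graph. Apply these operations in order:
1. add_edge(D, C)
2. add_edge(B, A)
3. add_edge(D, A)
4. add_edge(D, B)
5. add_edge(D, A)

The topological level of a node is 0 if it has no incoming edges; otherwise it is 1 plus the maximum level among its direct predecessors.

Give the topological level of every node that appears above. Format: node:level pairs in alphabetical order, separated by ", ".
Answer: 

Op 1: add_edge(D, C). Edges now: 1
Op 2: add_edge(B, A). Edges now: 2
Op 3: add_edge(D, A). Edges now: 3
Op 4: add_edge(D, B). Edges now: 4
Op 5: add_edge(D, A) (duplicate, no change). Edges now: 4
Compute levels (Kahn BFS):
  sources (in-degree 0): D
  process D: level=0
    D->A: in-degree(A)=1, level(A)>=1
    D->B: in-degree(B)=0, level(B)=1, enqueue
    D->C: in-degree(C)=0, level(C)=1, enqueue
  process B: level=1
    B->A: in-degree(A)=0, level(A)=2, enqueue
  process C: level=1
  process A: level=2
All levels: A:2, B:1, C:1, D:0

Answer: A:2, B:1, C:1, D:0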